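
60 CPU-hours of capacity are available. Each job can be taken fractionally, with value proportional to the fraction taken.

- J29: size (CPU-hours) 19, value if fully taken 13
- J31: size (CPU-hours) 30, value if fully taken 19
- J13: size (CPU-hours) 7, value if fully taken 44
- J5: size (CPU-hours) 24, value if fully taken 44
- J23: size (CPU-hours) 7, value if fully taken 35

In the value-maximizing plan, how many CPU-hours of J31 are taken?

3

Sort by value density: J13 44/7≈6.29, J23 35/7≈5, J5 44/24≈1.83, J29 13/19≈0.684, J31 19/30≈0.633.
J13: take in full, 7 CPU-hours for value 44 — 53 left.
J23: take in full, 7 CPU-hours for value 35 — 46 left.
J5: take in full, 24 CPU-hours for value 44 — 22 left.
All 19 CPU-hours of J29 fit (value 13) — 3 remain.
Only 3 CPU-hours remain; take 3/30 of J31 for value 19×3/30 = 1.9.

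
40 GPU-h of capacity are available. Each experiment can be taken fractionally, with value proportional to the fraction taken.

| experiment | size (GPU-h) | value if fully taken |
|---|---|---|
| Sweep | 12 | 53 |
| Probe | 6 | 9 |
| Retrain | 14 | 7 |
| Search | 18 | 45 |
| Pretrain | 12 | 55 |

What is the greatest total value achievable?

148

Rank by value-to-size ratio: Pretrain 55/12≈4.58, Sweep 53/12≈4.42, Search 45/18≈2.5, Probe 9/6≈1.5, Retrain 7/14≈0.5.
Take all of Pretrain (12 GPU-h, value 55) ; 28 GPU-h left.
Sweep: take in full, 12 GPU-h for value 53 ; 16 left.
16 GPU-h left: a 16/18 share of Search gives 45×16/18 = 40.
Total value = 148.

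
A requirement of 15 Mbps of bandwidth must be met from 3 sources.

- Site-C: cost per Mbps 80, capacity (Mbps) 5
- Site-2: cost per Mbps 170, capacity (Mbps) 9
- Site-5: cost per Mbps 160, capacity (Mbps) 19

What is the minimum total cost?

Fill from the cheapest source first.
Take 5 from Site-C at 80 → need 10 more.
Take 10 from Site-5 at 160 to finish.
Site-2: unused.
Cost = 5×80 + 10×160 = 2000.

2000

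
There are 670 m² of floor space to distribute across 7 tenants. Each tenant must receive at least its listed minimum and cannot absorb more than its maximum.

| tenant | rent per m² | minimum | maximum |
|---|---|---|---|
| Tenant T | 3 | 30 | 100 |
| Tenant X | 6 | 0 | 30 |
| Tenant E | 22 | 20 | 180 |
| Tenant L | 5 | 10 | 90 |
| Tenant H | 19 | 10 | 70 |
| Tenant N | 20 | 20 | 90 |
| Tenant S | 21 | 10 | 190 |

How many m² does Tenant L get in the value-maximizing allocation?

80

Meeting every minimum uses 30+0+20+10+10+20+10 = 100 m², leaving 570.
Highest rent per m² first: Tenant E 22 > Tenant S 21 > Tenant N 20 > Tenant H 19 > Tenant X 6 > Tenant L 5 > Tenant T 3.
Tenant E takes 160 more to reach its cap of 180 — 410 left.
Tenant S takes 180 more to reach its cap of 190 — 230 left.
Tenant N takes 70 more to reach its cap of 90 — 160 left.
Tenant H takes 60 more to reach its cap of 70 — 100 left.
Tenant X: +30 to 30 (cap) — 70 left.
Only 70 left; Tenant L takes them to reach 80.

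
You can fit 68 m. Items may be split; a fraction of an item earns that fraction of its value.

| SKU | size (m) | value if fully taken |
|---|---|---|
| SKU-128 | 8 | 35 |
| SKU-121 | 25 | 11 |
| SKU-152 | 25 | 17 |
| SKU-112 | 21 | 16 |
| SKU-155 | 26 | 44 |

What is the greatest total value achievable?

Sort by value density: SKU-128 35/8≈4.38, SKU-155 44/26≈1.69, SKU-112 16/21≈0.762, SKU-152 17/25≈0.68, SKU-121 11/25≈0.44.
All 8 m of SKU-128 fit (value 35) → 60 remain.
Take all of SKU-155 (26 m, value 44) → 34 m left.
All 21 m of SKU-112 fit (value 16) → 13 remain.
Fill the last 13 m with part of SKU-152: 13/25 of it earns 8.84.
Total value = 103.84.

103.84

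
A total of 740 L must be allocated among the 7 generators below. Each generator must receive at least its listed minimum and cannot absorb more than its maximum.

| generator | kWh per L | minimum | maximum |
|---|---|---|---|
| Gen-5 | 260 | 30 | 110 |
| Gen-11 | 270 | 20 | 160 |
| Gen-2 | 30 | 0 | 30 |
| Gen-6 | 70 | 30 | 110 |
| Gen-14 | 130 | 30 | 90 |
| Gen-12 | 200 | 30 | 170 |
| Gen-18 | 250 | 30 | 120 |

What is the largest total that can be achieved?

153800

Meeting every minimum uses 30+20+0+30+30+30+30 = 170 L, leaving 570.
Highest kWh per L first: Gen-11 270 > Gen-5 260 > Gen-18 250 > Gen-12 200 > Gen-14 130 > Gen-6 70 > Gen-2 30.
Gen-11 takes 140 more to reach its cap of 160 → 430 left.
Gen-5: +80 to 110 (cap) → 350 left.
Gen-18 takes 90 more to reach its cap of 120 → 260 left.
Gen-12: +140 to 170 (cap) → 120 left.
Give Gen-14 60 more to hit its cap of 90 → 60 left.
Gen-6: +60 (room for 80) → 90. Pool exhausted.
Total = 260×110 + 270×160 + 70×90 + 130×90 + 200×170 + 250×120 = 153800.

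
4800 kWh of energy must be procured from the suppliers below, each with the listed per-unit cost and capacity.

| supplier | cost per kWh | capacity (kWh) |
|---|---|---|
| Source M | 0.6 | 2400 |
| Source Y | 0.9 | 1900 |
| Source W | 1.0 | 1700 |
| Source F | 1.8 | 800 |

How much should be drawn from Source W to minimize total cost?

500

Cheapest first:
Source M at 0.6: take all 2400 kWh → 2400 still needed.
Take 1900 from Source Y at 0.9 → need 500 more.
Source W (1.0): take the remaining 500 → done.
Source F: unused.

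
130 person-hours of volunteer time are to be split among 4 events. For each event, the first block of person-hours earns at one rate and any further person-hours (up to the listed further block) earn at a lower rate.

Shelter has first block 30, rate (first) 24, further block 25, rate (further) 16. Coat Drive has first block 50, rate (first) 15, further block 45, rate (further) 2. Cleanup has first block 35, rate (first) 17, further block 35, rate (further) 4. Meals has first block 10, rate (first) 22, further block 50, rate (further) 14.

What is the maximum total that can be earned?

2385

Treat each block as its own option and order by rate: Shelter/T1 24 > Meals/T1 22 > Cleanup/T1 17 > Shelter/T2 16 > Coat Drive/T1 15 > Meals/T2 14 > Cleanup/T2 4 > Coat Drive/T2 2.
Shelter/T1 (24): +30 ; 100 left.
Fill Meals T1 block (10 at 22) ; 90 left.
Cleanup/T1 (17): +35 ; 55 left.
Fill Shelter T2 block (25 at 16) ; 30 left.
Coat Drive/T1: +30 of 50 at 15; pool empty.
Total = 24×30 + 22×10 + 17×35 + 16×25 + 15×30 = 2385.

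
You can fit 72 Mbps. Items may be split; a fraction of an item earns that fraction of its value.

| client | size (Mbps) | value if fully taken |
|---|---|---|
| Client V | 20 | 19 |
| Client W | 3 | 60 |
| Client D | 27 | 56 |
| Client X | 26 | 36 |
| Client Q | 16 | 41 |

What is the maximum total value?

Sort by value density: Client W 60/3≈20, Client Q 41/16≈2.56, Client D 56/27≈2.07, Client X 36/26≈1.38, Client V 19/20≈0.95.
Client W: take in full, 3 Mbps for value 60 — 69 left.
Take all of Client Q (16 Mbps, value 41) — 53 Mbps left.
Take all of Client D (27 Mbps, value 56) — 26 Mbps left.
Take all of Client X (26 Mbps, value 36) — 0 Mbps left.
Total value = 193.

193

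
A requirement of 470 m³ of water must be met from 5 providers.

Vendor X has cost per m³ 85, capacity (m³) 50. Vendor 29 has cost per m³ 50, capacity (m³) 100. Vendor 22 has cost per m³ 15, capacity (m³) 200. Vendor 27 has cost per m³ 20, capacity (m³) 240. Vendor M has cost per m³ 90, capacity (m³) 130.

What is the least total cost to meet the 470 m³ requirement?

Fill from the cheapest provider first.
Vendor 22 (15): use full 200 — 270 m³ to go.
Vendor 27 at 20: take all 240 m³ — 30 still needed.
Take 30 from Vendor 29 at 50 to finish.
Vendor X, Vendor M: unused.
Cost = 200×15 + 240×20 + 30×50 = 9300.

9300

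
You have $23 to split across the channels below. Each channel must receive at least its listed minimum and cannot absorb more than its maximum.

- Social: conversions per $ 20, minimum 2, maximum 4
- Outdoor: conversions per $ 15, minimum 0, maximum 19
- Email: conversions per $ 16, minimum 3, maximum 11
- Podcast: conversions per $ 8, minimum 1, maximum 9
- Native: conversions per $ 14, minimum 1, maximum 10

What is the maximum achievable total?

Meeting every minimum uses 2+0+3+1+1 = 7 $, leaving 16.
Highest conversions per $ first: Social 20 > Email 16 > Outdoor 15 > Native 14 > Podcast 8.
Give Social 2 more to hit its cap of 4 → 14 left.
Give Email 8 more to hit its cap of 11 → 6 left.
Outdoor has room for 19 more but only 6 remain, so it gets 6.
Total = 20×4 + 15×6 + 16×11 + 8×1 + 14×1 = 368.

368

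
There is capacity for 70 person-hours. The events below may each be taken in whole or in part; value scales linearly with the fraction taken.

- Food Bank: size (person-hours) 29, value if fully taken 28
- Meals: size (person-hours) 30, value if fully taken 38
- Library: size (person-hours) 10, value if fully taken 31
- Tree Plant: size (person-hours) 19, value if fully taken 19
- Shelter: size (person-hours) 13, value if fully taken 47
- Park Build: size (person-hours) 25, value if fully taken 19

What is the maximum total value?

Best value per unit of size first: Shelter 47/13≈3.62, Library 31/10≈3.1, Meals 38/30≈1.27, Tree Plant 19/19≈1, Food Bank 28/29≈0.966, Park Build 19/25≈0.76.
Shelter: take in full, 13 person-hours for value 47 — 57 left.
All 10 person-hours of Library fit (value 31) — 47 remain.
Take all of Meals (30 person-hours, value 38) — 17 person-hours left.
Only 17 person-hours remain; take 17/19 of Tree Plant for value 19×17/19 = 17.
Total value = 133.

133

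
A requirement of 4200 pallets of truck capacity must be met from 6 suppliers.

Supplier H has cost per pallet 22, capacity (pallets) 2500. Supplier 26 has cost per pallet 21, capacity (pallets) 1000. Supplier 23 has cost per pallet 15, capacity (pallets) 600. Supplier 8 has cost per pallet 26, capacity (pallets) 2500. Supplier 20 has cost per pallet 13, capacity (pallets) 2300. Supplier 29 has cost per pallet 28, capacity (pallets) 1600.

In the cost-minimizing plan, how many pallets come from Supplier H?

Use suppliers in increasing cost order.
Supplier 20 (13): use full 2300 → 1900 pallets to go.
Supplier 23 (15): use full 600 → 1300 pallets to go.
Supplier 26 at 21: take all 1000 pallets → 300 still needed.
Supplier H (22): take the remaining 300 → done.
Supplier 8, Supplier 29: unused.

300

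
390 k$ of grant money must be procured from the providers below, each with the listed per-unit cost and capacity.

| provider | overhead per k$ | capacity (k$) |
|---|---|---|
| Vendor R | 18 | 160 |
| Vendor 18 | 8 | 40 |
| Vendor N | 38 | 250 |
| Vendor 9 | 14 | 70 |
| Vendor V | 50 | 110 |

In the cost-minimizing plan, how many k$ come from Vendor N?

Use providers in increasing cost order.
Vendor 18 (8): use full 40 ; 350 k$ to go.
Take 70 from Vendor 9 at 14 ; need 280 more.
Take 160 from Vendor R at 18 ; need 120 more.
Take 120 from Vendor N at 38 to finish.
Vendor V: unused.

120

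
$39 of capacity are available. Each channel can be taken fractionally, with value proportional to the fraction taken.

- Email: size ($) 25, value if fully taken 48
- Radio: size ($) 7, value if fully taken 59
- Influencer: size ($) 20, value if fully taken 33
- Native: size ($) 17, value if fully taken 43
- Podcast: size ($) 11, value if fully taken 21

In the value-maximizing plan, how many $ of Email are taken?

Best value per unit of size first: Radio 59/7≈8.43, Native 43/17≈2.53, Email 48/25≈1.92, Podcast 21/11≈1.91, Influencer 33/20≈1.65.
Radio: take in full, 7 $ for value 59 → 32 left.
Take all of Native (17 $, value 43) → 15 $ left.
15 $ left: a 15/25 share of Email gives 48×15/25 = 28.8.

15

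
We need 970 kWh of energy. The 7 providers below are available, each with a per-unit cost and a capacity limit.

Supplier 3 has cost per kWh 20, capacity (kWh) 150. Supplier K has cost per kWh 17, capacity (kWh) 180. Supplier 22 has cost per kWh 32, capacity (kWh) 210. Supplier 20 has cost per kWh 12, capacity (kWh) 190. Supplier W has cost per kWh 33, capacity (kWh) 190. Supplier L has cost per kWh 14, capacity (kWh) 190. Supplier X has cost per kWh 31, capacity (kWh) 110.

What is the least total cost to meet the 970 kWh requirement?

19210

Cheapest first:
Supplier 20 (12): use full 190 → 780 kWh to go.
Take 190 from Supplier L at 14 → need 590 more.
Take 180 from Supplier K at 17 → need 410 more.
Take 150 from Supplier 3 at 20 → need 260 more.
Supplier X at 31: take all 110 kWh → 150 still needed.
Supplier 22 at 32: take 150 of its 210 → requirement met.
Supplier W: unused.
Cost = 190×12 + 190×14 + 180×17 + 150×20 + 110×31 + 150×32 = 19210.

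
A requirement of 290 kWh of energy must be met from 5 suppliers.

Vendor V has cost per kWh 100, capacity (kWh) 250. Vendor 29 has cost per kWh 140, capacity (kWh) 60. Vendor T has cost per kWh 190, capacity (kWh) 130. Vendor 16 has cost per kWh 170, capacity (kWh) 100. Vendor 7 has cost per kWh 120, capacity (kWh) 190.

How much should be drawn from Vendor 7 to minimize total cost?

40

Fill from the cheapest supplier first.
Vendor V (100): use full 250 → 40 kWh to go.
Vendor 7 at 120: take 40 of its 190 → requirement met.
Vendor 29, Vendor 16, Vendor T: unused.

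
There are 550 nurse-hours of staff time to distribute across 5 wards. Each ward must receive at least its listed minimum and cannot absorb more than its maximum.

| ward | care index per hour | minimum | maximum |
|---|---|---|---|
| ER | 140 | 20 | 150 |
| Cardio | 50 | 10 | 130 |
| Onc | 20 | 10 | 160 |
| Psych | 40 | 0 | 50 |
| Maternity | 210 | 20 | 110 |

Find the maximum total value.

Meeting every minimum uses 20+10+10+0+20 = 60 nurse-hours, leaving 490.
Highest care index per hour first: Maternity 210 > ER 140 > Cardio 50 > Psych 40 > Onc 20.
Maternity takes 90 more to reach its cap of 110 → 400 left.
Give ER 130 more to hit its cap of 150 → 270 left.
Give Cardio 120 more to hit its cap of 130 → 150 left.
Psych takes 50 more to reach its cap of 50 → 100 left.
Onc has room for 150 more but only 100 remain, so it gets 110.
Total = 140×150 + 50×130 + 20×110 + 40×50 + 210×110 = 54800.

54800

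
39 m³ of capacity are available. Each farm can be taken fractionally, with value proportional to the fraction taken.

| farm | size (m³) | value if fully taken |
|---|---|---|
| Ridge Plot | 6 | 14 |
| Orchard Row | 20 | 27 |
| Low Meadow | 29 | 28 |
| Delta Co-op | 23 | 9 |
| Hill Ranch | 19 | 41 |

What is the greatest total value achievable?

73.9

Sort by value density: Ridge Plot 14/6≈2.33, Hill Ranch 41/19≈2.16, Orchard Row 27/20≈1.35, Low Meadow 28/29≈0.966, Delta Co-op 9/23≈0.391.
Ridge Plot: take in full, 6 m³ for value 14 — 33 left.
Take all of Hill Ranch (19 m³, value 41) — 14 m³ left.
14 m³ left: a 14/20 share of Orchard Row gives 27×14/20 = 18.9.
Total value = 73.9.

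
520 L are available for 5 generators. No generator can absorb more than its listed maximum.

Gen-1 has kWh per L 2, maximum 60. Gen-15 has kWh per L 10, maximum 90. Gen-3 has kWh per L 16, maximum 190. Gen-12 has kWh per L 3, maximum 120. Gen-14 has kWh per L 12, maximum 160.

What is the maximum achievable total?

6100

Order the generators by kWh per L: Gen-3 16 > Gen-14 12 > Gen-15 10 > Gen-12 3 > Gen-1 2.
Gen-3: +190 to 190 (cap) ; 330 left.
Give Gen-14 160 to hit its cap of 160 ; 170 left.
Gen-15: +90 to 90 (cap) ; 80 left.
Gen-12: +80 (room for 120) → 80. Pool exhausted.
Total = 10×90 + 16×190 + 3×80 + 12×160 = 6100.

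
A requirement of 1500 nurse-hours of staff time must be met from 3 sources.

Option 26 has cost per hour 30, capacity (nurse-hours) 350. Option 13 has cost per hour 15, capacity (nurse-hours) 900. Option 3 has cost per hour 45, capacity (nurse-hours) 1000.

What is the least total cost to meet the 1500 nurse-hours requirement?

35250

Fill from the cheapest source first.
Take 900 from Option 13 at 15 → need 600 more.
Option 26 at 30: take all 350 nurse-hours → 250 still needed.
Take 250 from Option 3 at 45 to finish.
Cost = 900×15 + 350×30 + 250×45 = 35250.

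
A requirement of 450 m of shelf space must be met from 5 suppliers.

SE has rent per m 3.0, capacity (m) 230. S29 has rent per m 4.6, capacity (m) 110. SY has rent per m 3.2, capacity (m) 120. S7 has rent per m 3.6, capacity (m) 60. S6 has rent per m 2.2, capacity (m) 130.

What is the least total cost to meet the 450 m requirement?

Use suppliers in increasing cost order.
Take 130 from S6 at 2.2 — need 320 more.
SE (3.0): use full 230 — 90 m to go.
Take 90 from SY at 3.2 to finish.
S7, S29: unused.
Cost = 130×2.2 + 230×3.0 + 90×3.2 = 1264.

1264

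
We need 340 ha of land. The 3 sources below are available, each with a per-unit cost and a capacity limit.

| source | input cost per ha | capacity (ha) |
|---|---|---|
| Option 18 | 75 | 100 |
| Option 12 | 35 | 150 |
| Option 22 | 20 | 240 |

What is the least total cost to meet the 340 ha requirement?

Cheapest first:
Option 22 (20): use full 240 ; 100 ha to go.
Option 12 at 35: take 100 of its 150 ; requirement met.
Option 18: unused.
Cost = 240×20 + 100×35 = 8300.

8300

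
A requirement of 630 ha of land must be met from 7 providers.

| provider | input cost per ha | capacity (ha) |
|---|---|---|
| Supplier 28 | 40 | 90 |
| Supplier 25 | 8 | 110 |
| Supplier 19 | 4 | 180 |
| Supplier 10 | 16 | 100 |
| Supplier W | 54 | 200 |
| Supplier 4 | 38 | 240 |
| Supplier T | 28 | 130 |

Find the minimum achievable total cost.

Use providers in increasing cost order.
Take 180 from Supplier 19 at 4 — need 450 more.
Take 110 from Supplier 25 at 8 — need 340 more.
Supplier 10 at 16: take all 100 ha — 240 still needed.
Supplier T at 28: take all 130 ha — 110 still needed.
Supplier 4 (38): take the remaining 110 — done.
Supplier 28, Supplier W: unused.
Cost = 180×4 + 110×8 + 100×16 + 130×28 + 110×38 = 11020.

11020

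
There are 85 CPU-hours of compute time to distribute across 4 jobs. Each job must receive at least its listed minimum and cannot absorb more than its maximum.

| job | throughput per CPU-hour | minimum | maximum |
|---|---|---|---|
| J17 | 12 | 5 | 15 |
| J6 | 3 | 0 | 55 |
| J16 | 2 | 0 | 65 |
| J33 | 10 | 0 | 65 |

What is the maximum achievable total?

Meeting every minimum uses 5+0+0+0 = 5 CPU-hours, leaving 80.
Highest throughput per CPU-hour first: J17 12 > J33 10 > J6 3 > J16 2.
J17 takes 10 more to reach its cap of 15 ; 70 left.
Give J33 65 more to hit its cap of 65 ; 5 left.
Only 5 left; J6 takes them to reach 5.
Total = 12×15 + 3×5 + 10×65 = 845.

845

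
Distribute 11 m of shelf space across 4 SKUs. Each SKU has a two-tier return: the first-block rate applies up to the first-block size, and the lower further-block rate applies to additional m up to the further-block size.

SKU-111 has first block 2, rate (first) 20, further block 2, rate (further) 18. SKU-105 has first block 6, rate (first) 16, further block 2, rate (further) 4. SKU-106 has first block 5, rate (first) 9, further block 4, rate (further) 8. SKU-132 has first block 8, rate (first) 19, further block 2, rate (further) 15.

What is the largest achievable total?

Treat each block as its own option and order by rate: SKU-111/T1 20 > SKU-132/T1 19 > SKU-111/T2 18 > SKU-105/T1 16 > SKU-132/T2 15 > SKU-106/T1 9 > SKU-106/T2 8 > SKU-105/T2 4.
SKU-111/T1 (20): +2 → 9 left.
Fill SKU-132 T1 block (8 at 19) → 1 left.
SKU-111 T2 at 18: only 1 left, fill 1.
Total = 20×2 + 19×8 + 18×1 = 210.

210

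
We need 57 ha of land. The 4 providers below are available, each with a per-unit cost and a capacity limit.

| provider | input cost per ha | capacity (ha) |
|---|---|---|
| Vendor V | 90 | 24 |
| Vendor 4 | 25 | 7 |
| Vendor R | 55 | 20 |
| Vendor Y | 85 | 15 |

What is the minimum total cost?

Fill from the cheapest provider first.
Vendor 4 at 25: take all 7 ha → 50 still needed.
Vendor R at 55: take all 20 ha → 30 still needed.
Vendor Y at 85: take all 15 ha → 15 still needed.
Take 15 from Vendor V at 90 to finish.
Cost = 7×25 + 20×55 + 15×85 + 15×90 = 3900.

3900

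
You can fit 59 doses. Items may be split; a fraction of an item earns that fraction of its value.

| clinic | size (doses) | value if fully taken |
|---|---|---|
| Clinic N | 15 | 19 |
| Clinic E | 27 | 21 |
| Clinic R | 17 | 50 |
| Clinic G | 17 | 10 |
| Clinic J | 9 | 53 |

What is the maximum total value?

Rank by value-to-size ratio: Clinic J 53/9≈5.89, Clinic R 50/17≈2.94, Clinic N 19/15≈1.27, Clinic E 21/27≈0.778, Clinic G 10/17≈0.588.
All 9 doses of Clinic J fit (value 53) — 50 remain.
Clinic R: take in full, 17 doses for value 50 — 33 left.
Take all of Clinic N (15 doses, value 19) — 18 doses left.
18 doses left: a 18/27 share of Clinic E gives 21×18/27 = 14.
Total value = 136.

136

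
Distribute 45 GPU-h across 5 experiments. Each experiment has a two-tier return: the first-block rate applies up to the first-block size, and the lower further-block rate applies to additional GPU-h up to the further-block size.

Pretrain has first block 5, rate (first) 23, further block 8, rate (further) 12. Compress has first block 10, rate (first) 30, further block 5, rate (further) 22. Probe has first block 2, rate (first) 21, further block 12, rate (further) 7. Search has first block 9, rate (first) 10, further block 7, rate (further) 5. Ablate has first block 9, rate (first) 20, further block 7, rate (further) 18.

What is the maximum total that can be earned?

957

Treat each block as its own option and order by rate: Compress/T1 30 > Pretrain/T1 23 > Compress/T2 22 > Probe/T1 21 > Ablate/T1 20 > Ablate/T2 18 > Pretrain/T2 12 > Search/T1 10 > Probe/T2 7 > Search/T2 5.
Fill Compress T1 block (10 at 30) — 35 left.
Fill Pretrain T1 block (5 at 23) — 30 left.
Compress T2 at 22: fill all 5 — 25 left.
Fill Probe T1 block (2 at 21) — 23 left.
Fill Ablate T1 block (9 at 20) — 14 left.
Ablate T2 at 18: fill all 7 — 7 left.
7 remain; put them into Pretrain T2 at 12.
Total = 30×10 + 23×5 + 22×5 + 21×2 + 20×9 + 18×7 + 12×7 = 957.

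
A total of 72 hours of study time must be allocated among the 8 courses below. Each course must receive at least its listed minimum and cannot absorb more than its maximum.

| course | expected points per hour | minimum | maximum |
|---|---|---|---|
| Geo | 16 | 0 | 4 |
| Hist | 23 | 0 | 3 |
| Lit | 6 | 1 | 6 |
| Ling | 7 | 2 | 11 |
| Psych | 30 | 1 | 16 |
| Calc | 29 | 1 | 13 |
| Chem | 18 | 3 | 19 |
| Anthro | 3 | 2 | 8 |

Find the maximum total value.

Meeting every minimum uses 0+0+1+2+1+1+3+2 = 10 hours, leaving 62.
Rank by expected points per hour: Psych 30 > Calc 29 > Hist 23 > Chem 18 > Geo 16 > Ling 7 > Lit 6 > Anthro 3.
Give Psych 15 more to hit its cap of 16 ; 47 left.
Calc takes 12 more to reach its cap of 13 ; 35 left.
Hist: +3 to 3 (cap) ; 32 left.
Chem takes 16 more to reach its cap of 19 ; 16 left.
Give Geo 4 more to hit its cap of 4 ; 12 left.
Ling: +9 to 11 (cap) ; 3 left.
Only 3 left; Lit takes them to reach 4.
Total = 16×4 + 23×3 + 6×4 + 7×11 + 30×16 + 29×13 + 18×19 + 3×2 = 1439.

1439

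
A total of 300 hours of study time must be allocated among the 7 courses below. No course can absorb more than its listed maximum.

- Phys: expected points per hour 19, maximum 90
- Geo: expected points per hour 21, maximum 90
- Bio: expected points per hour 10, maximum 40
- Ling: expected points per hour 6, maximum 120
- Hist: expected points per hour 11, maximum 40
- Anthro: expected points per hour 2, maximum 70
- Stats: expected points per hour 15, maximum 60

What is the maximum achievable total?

5140

Rank by expected points per hour: Geo 21 > Phys 19 > Stats 15 > Hist 11 > Bio 10 > Ling 6 > Anthro 2.
Geo: +90 to 90 (cap) — 210 left.
Give Phys 90 to hit its cap of 90 — 120 left.
Give Stats 60 to hit its cap of 60 — 60 left.
Hist takes 40 to reach its cap of 40 — 20 left.
Bio: +20 (room for 40) → 20. Pool exhausted.
Total = 19×90 + 21×90 + 10×20 + 11×40 + 15×60 = 5140.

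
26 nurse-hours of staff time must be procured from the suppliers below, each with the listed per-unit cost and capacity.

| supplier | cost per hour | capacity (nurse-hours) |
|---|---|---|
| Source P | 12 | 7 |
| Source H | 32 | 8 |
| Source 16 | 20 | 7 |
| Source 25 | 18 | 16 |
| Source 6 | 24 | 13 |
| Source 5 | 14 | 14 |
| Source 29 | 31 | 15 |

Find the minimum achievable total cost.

Use suppliers in increasing cost order.
Source P (12): use full 7 — 19 nurse-hours to go.
Source 5 at 14: take all 14 nurse-hours — 5 still needed.
Take 5 from Source 25 at 18 to finish.
Source 16, Source 6, Source 29, Source H: unused.
Cost = 7×12 + 14×14 + 5×18 = 370.

370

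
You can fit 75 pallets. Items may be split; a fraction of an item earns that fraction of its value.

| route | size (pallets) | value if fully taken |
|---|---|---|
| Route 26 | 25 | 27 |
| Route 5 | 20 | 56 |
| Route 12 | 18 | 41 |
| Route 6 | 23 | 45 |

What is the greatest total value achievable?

157.12

Sort by value density: Route 5 56/20≈2.8, Route 12 41/18≈2.28, Route 6 45/23≈1.96, Route 26 27/25≈1.08.
Route 5: take in full, 20 pallets for value 56 → 55 left.
All 18 pallets of Route 12 fit (value 41) → 37 remain.
All 23 pallets of Route 6 fit (value 45) → 14 remain.
Fill the last 14 pallets with part of Route 26: 14/25 of it earns 15.12.
Total value = 157.12.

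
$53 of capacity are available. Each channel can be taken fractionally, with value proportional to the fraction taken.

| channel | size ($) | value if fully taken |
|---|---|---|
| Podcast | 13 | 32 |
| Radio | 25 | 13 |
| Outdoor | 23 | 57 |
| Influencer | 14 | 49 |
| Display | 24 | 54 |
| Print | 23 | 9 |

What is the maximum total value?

144.75

Sort by value density: Influencer 49/14≈3.5, Outdoor 57/23≈2.48, Podcast 32/13≈2.46, Display 54/24≈2.25, Radio 13/25≈0.52, Print 9/23≈0.391.
Influencer: take in full, 14 $ for value 49 → 39 left.
Outdoor: take in full, 23 $ for value 57 → 16 left.
Podcast: take in full, 13 $ for value 32 → 3 left.
3 $ left: a 3/24 share of Display gives 54×3/24 = 6.75.
Total value = 144.75.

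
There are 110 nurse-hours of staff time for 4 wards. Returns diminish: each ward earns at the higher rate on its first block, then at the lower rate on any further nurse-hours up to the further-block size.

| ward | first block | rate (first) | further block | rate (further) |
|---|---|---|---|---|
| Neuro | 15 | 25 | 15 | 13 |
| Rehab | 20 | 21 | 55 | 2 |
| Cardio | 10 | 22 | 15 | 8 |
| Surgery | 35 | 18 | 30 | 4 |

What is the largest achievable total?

Treat each block as its own option and order by rate: Neuro/T1 25 > Cardio/T1 22 > Rehab/T1 21 > Surgery/T1 18 > Neuro/T2 13 > Cardio/T2 8 > Surgery/T2 4 > Rehab/T2 2.
Fill Neuro T1 block (15 at 25) — 95 left.
Cardio T1 at 22: fill all 10 — 85 left.
Rehab/T1 (21): +20 — 65 left.
Surgery T1 at 18: fill all 35 — 30 left.
Neuro/T2 (13): +15 — 15 left.
Fill Cardio T2 block (15 at 8) — 0 left.
Total = 25×15 + 22×10 + 21×20 + 18×35 + 13×15 + 8×15 = 1960.

1960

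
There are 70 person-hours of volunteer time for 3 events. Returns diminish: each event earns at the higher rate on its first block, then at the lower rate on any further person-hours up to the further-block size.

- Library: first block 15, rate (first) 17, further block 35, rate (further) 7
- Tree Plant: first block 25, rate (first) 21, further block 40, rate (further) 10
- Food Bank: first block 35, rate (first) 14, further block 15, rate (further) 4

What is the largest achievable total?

Order all 6 blocks by rate: Tree Plant/T1 21 > Library/T1 17 > Food Bank/T1 14 > Tree Plant/T2 10 > Library/T2 7 > Food Bank/T2 4.
Tree Plant/T1 (21): +25 ; 45 left.
Fill Library T1 block (15 at 17) ; 30 left.
Food Bank T1 at 14: only 30 left, fill 30.
Total = 21×25 + 17×15 + 14×30 = 1200.

1200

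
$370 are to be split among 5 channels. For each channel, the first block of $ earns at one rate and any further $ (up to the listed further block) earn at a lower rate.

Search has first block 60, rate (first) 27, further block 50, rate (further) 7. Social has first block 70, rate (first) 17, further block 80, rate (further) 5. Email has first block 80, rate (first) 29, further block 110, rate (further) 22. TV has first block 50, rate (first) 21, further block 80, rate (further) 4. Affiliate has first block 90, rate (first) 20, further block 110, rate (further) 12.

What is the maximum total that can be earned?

Order all 10 blocks by rate: Email/first 29 > Search/first 27 > Email/second 22 > TV/first 21 > Affiliate/first 20 > Social/first 17 > Affiliate/second 12 > Search/second 7 > Social/second 5 > TV/second 4.
Email/first (29): +80 → 290 left.
Fill Search first block (60 at 27) → 230 left.
Fill Email second block (110 at 22) → 120 left.
TV/first (21): +50 → 70 left.
Affiliate/first: +70 of 90 at 20; pool empty.
Total = 29×80 + 27×60 + 22×110 + 21×50 + 20×70 = 8810.

8810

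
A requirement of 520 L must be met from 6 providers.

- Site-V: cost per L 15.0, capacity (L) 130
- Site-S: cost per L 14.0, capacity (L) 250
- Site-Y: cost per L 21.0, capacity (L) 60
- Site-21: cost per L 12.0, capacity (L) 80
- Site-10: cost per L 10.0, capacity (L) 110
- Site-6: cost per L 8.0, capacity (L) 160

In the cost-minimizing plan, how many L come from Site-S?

170

Fill from the cheapest provider first.
Site-6 (8.0): use full 160 ; 360 L to go.
Site-10 (10.0): use full 110 ; 250 L to go.
Site-21 at 12.0: take all 80 L ; 170 still needed.
Site-S (14.0): take the remaining 170 ; done.
Site-V, Site-Y: unused.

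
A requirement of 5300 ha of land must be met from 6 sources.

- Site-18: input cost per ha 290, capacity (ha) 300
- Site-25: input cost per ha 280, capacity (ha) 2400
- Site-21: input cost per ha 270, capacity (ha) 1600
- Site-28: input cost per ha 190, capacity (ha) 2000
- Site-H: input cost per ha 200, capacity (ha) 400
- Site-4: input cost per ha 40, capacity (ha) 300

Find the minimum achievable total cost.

Cheapest first:
Take 300 from Site-4 at 40 — need 5000 more.
Site-28 (190): use full 2000 — 3000 ha to go.
Site-H at 200: take all 400 ha — 2600 still needed.
Site-21 (270): use full 1600 — 1000 ha to go.
Site-25 (280): take the remaining 1000 — done.
Site-18: unused.
Cost = 300×40 + 2000×190 + 400×200 + 1600×270 + 1000×280 = 1184000.

1184000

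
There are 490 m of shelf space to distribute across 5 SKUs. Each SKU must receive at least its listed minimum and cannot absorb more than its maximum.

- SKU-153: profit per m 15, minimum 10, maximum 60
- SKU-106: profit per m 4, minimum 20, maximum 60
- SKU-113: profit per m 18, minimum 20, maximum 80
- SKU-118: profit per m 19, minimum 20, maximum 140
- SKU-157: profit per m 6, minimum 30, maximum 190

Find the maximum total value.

Meeting every minimum uses 10+20+20+20+30 = 100 m, leaving 390.
Highest profit per m first: SKU-118 19 > SKU-113 18 > SKU-153 15 > SKU-157 6 > SKU-106 4.
SKU-118: +120 to 140 (cap) ; 270 left.
SKU-113 takes 60 more to reach its cap of 80 ; 210 left.
Give SKU-153 50 more to hit its cap of 60 ; 160 left.
SKU-157 takes 160 more to reach its cap of 190 ; 0 left.
Total = 15×60 + 4×20 + 18×80 + 19×140 + 6×190 = 6220.

6220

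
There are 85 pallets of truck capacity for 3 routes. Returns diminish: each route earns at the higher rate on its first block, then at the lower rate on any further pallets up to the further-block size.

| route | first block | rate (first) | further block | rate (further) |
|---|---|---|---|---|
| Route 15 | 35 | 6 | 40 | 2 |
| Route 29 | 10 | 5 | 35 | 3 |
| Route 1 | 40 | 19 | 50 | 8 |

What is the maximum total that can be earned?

Rank every tier by rate: Route 1/tier1 19 > Route 1/tier2 8 > Route 15/tier1 6 > Route 29/tier1 5 > Route 29/tier2 3 > Route 15/tier2 2.
Route 1/tier1 (19): +40 ; 45 left.
Route 1 tier2 at 8: only 45 left, fill 45.
Total = 19×40 + 8×45 = 1120.

1120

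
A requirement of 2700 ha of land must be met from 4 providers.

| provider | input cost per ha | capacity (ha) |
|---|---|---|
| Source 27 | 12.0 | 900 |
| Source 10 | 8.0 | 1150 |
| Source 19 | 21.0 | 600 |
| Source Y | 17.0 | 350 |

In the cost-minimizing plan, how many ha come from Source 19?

300

Use providers in increasing cost order.
Take 1150 from Source 10 at 8.0 → need 1550 more.
Source 27 (12.0): use full 900 → 650 ha to go.
Source Y at 17.0: take all 350 ha → 300 still needed.
Take 300 from Source 19 at 21.0 to finish.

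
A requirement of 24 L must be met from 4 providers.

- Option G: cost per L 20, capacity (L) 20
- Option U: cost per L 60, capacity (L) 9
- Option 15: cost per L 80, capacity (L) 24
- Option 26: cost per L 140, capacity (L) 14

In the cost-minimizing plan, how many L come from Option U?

Fill from the cheapest provider first.
Take 20 from Option G at 20 ; need 4 more.
Option U (60): take the remaining 4 ; done.
Option 15, Option 26: unused.

4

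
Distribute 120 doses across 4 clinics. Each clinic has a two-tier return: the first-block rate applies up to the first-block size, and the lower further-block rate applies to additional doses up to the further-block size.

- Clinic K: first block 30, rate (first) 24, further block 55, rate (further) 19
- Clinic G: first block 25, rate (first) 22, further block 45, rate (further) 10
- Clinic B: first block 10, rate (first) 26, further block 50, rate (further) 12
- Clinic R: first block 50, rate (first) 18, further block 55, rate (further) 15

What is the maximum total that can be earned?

Treat each block as its own option and order by rate: Clinic B/first 26 > Clinic K/first 24 > Clinic G/first 22 > Clinic K/second 19 > Clinic R/first 18 > Clinic R/second 15 > Clinic B/second 12 > Clinic G/second 10.
Fill Clinic B first block (10 at 26) ; 110 left.
Clinic K/first (24): +30 ; 80 left.
Fill Clinic G first block (25 at 22) ; 55 left.
Clinic K second at 19: fill all 55 ; 0 left.
Total = 26×10 + 24×30 + 22×25 + 19×55 = 2575.

2575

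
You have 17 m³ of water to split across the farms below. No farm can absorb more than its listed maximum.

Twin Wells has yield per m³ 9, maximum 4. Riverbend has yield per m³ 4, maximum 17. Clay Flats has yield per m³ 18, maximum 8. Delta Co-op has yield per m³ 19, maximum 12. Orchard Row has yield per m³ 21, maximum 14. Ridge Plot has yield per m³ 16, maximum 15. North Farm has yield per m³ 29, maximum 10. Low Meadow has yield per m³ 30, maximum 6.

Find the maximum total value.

Order the farms by yield per m³: Low Meadow 30 > North Farm 29 > Orchard Row 21 > Delta Co-op 19 > Clay Flats 18 > Ridge Plot 16 > Twin Wells 9 > Riverbend 4.
Low Meadow takes 6 to reach its cap of 6 ; 11 left.
North Farm: +10 to 10 (cap) ; 1 left.
Orchard Row: +1 (room for 14) → 1. Pool exhausted.
Total = 21×1 + 29×10 + 30×6 = 491.

491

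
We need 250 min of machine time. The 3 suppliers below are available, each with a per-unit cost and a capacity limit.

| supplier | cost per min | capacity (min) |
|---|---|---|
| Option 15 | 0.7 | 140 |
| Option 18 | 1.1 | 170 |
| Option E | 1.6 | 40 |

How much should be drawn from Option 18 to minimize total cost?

110

Use suppliers in increasing cost order.
Option 15 (0.7): use full 140 — 110 min to go.
Take 110 from Option 18 at 1.1 to finish.
Option E: unused.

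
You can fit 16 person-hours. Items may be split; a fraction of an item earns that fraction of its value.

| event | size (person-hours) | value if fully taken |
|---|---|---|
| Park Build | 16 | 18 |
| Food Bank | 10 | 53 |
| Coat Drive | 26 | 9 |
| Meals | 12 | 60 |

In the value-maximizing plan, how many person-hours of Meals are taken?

6

Best value per unit of size first: Food Bank 53/10≈5.3, Meals 60/12≈5, Park Build 18/16≈1.12, Coat Drive 9/26≈0.346.
Food Bank: take in full, 10 person-hours for value 53 — 6 left.
Fill the last 6 person-hours with part of Meals: 6/12 of it earns 30.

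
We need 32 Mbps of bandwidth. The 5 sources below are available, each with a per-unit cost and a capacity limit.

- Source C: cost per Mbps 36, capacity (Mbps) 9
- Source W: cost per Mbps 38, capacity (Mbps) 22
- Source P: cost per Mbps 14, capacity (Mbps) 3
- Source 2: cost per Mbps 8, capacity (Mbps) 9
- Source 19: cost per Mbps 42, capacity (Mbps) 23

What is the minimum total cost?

856

Use sources in increasing cost order.
Source 2 at 8: take all 9 Mbps ; 23 still needed.
Source P (14): use full 3 ; 20 Mbps to go.
Source C (36): use full 9 ; 11 Mbps to go.
Source W at 38: take 11 of its 22 ; requirement met.
Source 19: unused.
Cost = 9×8 + 3×14 + 9×36 + 11×38 = 856.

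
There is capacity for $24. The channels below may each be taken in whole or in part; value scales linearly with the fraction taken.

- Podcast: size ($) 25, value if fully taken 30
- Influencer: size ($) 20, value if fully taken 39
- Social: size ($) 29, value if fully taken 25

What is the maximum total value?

43.8

Best value per unit of size first: Influencer 39/20≈1.95, Podcast 30/25≈1.2, Social 25/29≈0.862.
Influencer: take in full, 20 $ for value 39 → 4 left.
Fill the last 4 $ with part of Podcast: 4/25 of it earns 4.8.
Total value = 43.8.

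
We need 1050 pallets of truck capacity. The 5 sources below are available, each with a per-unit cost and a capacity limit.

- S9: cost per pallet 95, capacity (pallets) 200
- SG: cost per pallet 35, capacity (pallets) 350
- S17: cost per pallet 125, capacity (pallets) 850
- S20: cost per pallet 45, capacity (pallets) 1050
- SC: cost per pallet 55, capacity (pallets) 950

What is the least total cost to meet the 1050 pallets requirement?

Fill from the cheapest source first.
SG at 35: take all 350 pallets — 700 still needed.
Take 700 from S20 at 45 to finish.
SC, S9, S17: unused.
Cost = 350×35 + 700×45 = 43750.

43750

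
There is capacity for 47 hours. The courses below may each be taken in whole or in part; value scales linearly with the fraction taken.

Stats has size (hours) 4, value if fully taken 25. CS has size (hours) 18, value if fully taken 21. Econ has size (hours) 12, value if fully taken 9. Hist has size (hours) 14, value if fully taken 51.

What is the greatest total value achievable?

Rank by value-to-size ratio: Stats 25/4≈6.25, Hist 51/14≈3.64, CS 21/18≈1.17, Econ 9/12≈0.75.
All 4 hours of Stats fit (value 25) → 43 remain.
Take all of Hist (14 hours, value 51) → 29 hours left.
All 18 hours of CS fit (value 21) → 11 remain.
11 hours left: a 11/12 share of Econ gives 9×11/12 = 8.25.
Total value = 105.25.

105.25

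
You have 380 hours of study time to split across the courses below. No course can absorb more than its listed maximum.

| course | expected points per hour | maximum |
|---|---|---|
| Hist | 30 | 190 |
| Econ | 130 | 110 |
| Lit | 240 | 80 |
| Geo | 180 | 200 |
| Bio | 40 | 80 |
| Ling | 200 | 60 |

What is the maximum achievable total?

Rank by expected points per hour: Lit 240 > Ling 200 > Geo 180 > Econ 130 > Bio 40 > Hist 30.
Lit: +80 to 80 (cap) ; 300 left.
Ling: +60 to 60 (cap) ; 240 left.
Geo takes 200 to reach its cap of 200 ; 40 left.
Only 40 left; Econ takes them to reach 40.
Total = 130×40 + 240×80 + 180×200 + 200×60 = 72400.

72400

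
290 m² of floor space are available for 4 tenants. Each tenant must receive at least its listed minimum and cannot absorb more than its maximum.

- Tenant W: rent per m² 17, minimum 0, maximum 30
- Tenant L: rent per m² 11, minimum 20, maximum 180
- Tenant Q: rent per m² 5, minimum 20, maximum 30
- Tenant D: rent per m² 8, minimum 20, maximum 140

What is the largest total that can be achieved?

Meeting every minimum uses 0+20+20+20 = 60 m², leaving 230.
Order the tenants by rent per m²: Tenant W 17 > Tenant L 11 > Tenant D 8 > Tenant Q 5.
Tenant W: +30 to 30 (cap) → 200 left.
Tenant L: +160 to 180 (cap) → 40 left.
Tenant D has room for 120 more but only 40 remain, so it gets 60.
Total = 17×30 + 11×180 + 5×20 + 8×60 = 3070.

3070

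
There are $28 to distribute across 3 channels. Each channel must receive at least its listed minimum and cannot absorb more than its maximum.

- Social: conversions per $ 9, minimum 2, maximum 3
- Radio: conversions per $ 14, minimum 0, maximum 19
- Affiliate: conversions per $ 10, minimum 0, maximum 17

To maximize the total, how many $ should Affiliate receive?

7

Meeting every minimum uses 2+0+0 = 2 $, leaving 26.
Order the channels by conversions per $: Radio 14 > Affiliate 10 > Social 9.
Radio takes 19 more to reach its cap of 19 ; 7 left.
Only 7 left; Affiliate takes them to reach 7.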